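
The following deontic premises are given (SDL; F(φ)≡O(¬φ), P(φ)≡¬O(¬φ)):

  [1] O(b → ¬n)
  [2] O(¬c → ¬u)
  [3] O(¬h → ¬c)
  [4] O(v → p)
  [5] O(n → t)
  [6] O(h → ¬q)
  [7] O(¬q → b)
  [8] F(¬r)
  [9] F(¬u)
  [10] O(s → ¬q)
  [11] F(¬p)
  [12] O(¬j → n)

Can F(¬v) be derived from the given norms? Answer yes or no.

No

Premise 4 is O(v → p); even if O(p) held, inferring O(v) would be affirming the consequent — invalid.
No other premise forces O(v). An ideal world satisfying every premise can still have ¬v true, so F(¬v) is not derivable.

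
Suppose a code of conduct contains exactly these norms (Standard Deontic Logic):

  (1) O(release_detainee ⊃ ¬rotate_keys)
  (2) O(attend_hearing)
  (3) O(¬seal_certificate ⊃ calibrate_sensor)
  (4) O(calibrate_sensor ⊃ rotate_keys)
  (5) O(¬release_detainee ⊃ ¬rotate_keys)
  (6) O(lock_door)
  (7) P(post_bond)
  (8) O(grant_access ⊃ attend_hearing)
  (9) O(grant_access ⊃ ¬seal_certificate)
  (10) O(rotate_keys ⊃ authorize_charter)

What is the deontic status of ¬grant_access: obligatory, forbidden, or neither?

Premises 5 and 1 cover both cases: O(¬release_detainee ⊃ ¬rotate_keys) and O(release_detainee ⊃ ¬rotate_keys). Since ¬release_detainee ∨ release_detainee is a tautology, O(¬rotate_keys) follows.
Premise 4, O(calibrate_sensor ⊃ rotate_keys), contraposes to O(¬rotate_keys ⊃ ¬calibrate_sensor); with O(¬rotate_keys) we get O(¬calibrate_sensor).
The contrapositive of premise 3 (O(¬seal_certificate ⊃ calibrate_sensor)) is O(¬calibrate_sensor ⊃ seal_certificate), and O(¬calibrate_sensor) is already established, so O(seal_certificate).
The contrapositive of premise 9 (O(grant_access ⊃ ¬seal_certificate)) is O(seal_certificate ⊃ ¬grant_access), and O(seal_certificate) is already established, so O(¬grant_access).
Premises 2, 6, 7, 8, 10 do not contribute to this derivation.
Hence ¬grant_access is obligatory.

Obligatory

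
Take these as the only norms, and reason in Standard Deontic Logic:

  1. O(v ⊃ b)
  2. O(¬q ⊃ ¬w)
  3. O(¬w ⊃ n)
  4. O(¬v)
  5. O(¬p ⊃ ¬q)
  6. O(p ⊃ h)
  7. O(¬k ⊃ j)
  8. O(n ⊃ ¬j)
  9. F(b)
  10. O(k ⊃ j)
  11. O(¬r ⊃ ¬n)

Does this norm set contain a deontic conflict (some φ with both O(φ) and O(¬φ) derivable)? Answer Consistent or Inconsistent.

Premise 1 is O(v ⊃ b), but O(v) is not derivable from the premises, so it does not yield O(b).
So O(b) is not derivable, and the apparent clash with O(¬b) does not arise.
A world satisfying every obligation exists (e.g. b=false, h=true, j=true, k=false, n=false, p=true, q=true, r=false, v=false, w=true); no atom is both obligatory and forbidden, so the set is consistent.

Consistent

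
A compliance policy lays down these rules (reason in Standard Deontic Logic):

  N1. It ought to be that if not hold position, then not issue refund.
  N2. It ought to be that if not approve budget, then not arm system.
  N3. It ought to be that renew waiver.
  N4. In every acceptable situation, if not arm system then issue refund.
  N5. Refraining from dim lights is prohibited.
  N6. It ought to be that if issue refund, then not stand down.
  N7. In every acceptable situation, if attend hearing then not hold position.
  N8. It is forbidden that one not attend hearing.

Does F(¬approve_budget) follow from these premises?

Premise 8, F(¬attend_hearing), is equivalent to O(attend_hearing).
From O(attend_hearing) and premise 7, O(attend_hearing → ¬hold_position), we obtain O(¬hold_position).
Premise 1 is O(¬hold_position → ¬issue_refund); since O(¬hold_position), deontic closure gives O(¬issue_refund).
Premise 4, O(¬arm_system → issue_refund), contraposes to O(¬issue_refund → arm_system); with O(¬issue_refund) we get O(arm_system).
Premise 2 is O(¬approve_budget → ¬arm_system); contrapositively O(arm_system → approve_budget). Since O(arm_system) holds, K gives O(approve_budget).
Premises 3, 5, 6 do not contribute to this derivation.
So O(approve_budget) holds, i.e. F(¬approve_budget). The claim follows.

Yes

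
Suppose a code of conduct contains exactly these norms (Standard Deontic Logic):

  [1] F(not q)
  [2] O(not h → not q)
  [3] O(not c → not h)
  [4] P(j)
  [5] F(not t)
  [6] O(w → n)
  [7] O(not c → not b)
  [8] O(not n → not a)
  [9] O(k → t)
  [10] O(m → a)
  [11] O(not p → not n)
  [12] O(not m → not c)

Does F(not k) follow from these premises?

No

Premise 9 is O(k → t); even if O(t) held, inferring O(k) would be affirming the consequent — invalid.
No other premise forces O(k). An ideal world satisfying every premise can still have not k true, so F(not k) is not derivable.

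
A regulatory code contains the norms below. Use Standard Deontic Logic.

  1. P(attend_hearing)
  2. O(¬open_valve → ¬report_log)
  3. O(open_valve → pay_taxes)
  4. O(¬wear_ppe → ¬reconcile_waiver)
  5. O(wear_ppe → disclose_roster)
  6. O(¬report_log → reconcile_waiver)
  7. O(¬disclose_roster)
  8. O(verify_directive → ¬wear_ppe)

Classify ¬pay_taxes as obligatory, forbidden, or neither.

Forbidden

From premise 7 we have O(¬disclose_roster).
Premise 5, O(wear_ppe → disclose_roster), contraposes to O(¬disclose_roster → ¬wear_ppe); with O(¬disclose_roster) we get O(¬wear_ppe).
With premise 4, O(¬wear_ppe → ¬reconcile_waiver), the K-axiom yields O(¬reconcile_waiver).
The contrapositive of premise 6 (O(¬report_log → reconcile_waiver)) is O(¬reconcile_waiver → report_log), and O(¬reconcile_waiver) is already established, so O(report_log).
Premise 2, O(¬open_valve → ¬report_log), contraposes to O(report_log → open_valve); with O(report_log) we get O(open_valve).
Premise 3 is O(open_valve → pay_taxes); since O(open_valve), deontic closure gives O(pay_taxes).
Premises 1, 8 do not contribute to this derivation.
Thus O(pay_taxes), which is F(¬pay_taxes): ¬pay_taxes is forbidden.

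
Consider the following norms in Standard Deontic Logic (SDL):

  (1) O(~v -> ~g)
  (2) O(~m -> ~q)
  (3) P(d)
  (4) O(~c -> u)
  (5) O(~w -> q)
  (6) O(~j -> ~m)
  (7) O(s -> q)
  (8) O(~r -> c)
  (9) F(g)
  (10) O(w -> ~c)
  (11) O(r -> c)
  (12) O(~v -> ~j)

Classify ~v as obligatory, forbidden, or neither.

Premises 8 and 11 cover both cases: O(~r -> c) and O(r -> c). Since ~r ∨ r is a tautology, O(c) follows.
Premise 10 is O(w -> ~c); contrapositively O(c -> ~w). Since O(c) holds, K gives O(~w).
With premise 5, O(~w -> q), the K-axiom yields O(q).
Premise 2, O(~m -> ~q), contraposes to O(q -> m); with O(q) we get O(m).
Premise 6 is O(~j -> ~m); contrapositively O(m -> j). Since O(m) holds, K gives O(j).
Premise 12, O(~v -> ~j), contraposes to O(j -> v); with O(j) we get O(v).
Premises 1, 3, 4, 7, 9 do not contribute to this derivation.
Thus O(v), which is F(~v): ~v is forbidden.

Forbidden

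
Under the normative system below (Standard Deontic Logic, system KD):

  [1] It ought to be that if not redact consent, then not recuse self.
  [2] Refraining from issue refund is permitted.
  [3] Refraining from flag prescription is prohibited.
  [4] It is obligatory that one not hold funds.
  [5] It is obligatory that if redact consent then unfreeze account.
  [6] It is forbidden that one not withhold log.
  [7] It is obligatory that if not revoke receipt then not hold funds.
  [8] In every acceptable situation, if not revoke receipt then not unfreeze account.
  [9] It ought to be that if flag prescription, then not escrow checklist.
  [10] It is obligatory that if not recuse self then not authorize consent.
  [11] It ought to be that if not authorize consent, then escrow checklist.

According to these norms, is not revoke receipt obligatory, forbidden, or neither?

Premise 3 is F(¬flag_prescription), i.e. O(flag_prescription).
From O(flag_prescription) and premise 9, O(flag_prescription → ¬escrow_checklist), we obtain O(¬escrow_checklist).
Premise 11 is O(¬authorize_consent → escrow_checklist); contrapositively O(¬escrow_checklist → authorize_consent). Since O(¬escrow_checklist) holds, K gives O(authorize_consent).
The contrapositive of premise 10 (O(¬recuse_self → ¬authorize_consent)) is O(authorize_consent → recuse_self), and O(authorize_consent) is already established, so O(recuse_self).
The contrapositive of premise 1 (O(¬redact_consent → ¬recuse_self)) is O(recuse_self → redact_consent), and O(recuse_self) is already established, so O(redact_consent).
Premise 5 is O(redact_consent → unfreeze_account); since O(redact_consent), deontic closure gives O(unfreeze_account).
Premise 8 is O(¬revoke_receipt → ¬unfreeze_account); contrapositively O(unfreeze_account → revoke_receipt). Since O(unfreeze_account) holds, K gives O(revoke_receipt).
Premises 2, 4, 6, 7 do not contribute to this derivation.
Thus O(revoke_receipt), which is F(¬revoke_receipt): ¬revoke_receipt is forbidden.

Forbidden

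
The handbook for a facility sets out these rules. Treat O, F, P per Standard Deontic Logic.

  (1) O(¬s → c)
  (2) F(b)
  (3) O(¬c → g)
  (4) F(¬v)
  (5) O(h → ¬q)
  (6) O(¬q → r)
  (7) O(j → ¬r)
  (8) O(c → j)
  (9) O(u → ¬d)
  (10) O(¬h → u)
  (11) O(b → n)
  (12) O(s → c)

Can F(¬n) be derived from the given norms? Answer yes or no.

Premise 11 is O(b → n), but O(b) is not derivable from the premises, so it does not yield O(n).
No other premise forces O(n). An ideal world satisfying every premise can still have ¬n true, so F(¬n) is not derivable.

No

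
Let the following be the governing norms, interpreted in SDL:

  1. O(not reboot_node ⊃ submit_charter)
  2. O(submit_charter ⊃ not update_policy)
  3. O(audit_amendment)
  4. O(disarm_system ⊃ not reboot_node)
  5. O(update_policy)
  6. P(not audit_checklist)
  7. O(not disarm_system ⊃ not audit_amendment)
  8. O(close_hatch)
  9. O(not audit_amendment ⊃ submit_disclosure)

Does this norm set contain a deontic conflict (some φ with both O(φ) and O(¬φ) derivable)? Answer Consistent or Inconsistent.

Inconsistent

Premise 3 states O(audit_amendment) outright.
The contrapositive of premise 7 (O(not disarm_system ⊃ not audit_amendment)) is O(audit_amendment ⊃ disarm_system), and O(audit_amendment) is already established, so O(disarm_system).
Applying K to premise 4 (O(disarm_system ⊃ not reboot_node)) and O(disarm_system) yields O(not reboot_node).
Premise 1 is O(not reboot_node ⊃ submit_charter); since O(not reboot_node), deontic closure gives O(submit_charter).
Applying K to premise 2 (O(submit_charter ⊃ not update_policy)) and O(submit_charter) yields O(not update_policy).
But premise 5 directly asserts O(update_policy).
We now have both O(not update_policy) and O(update_policy) — update_policy is simultaneously obligatory and forbidden, violating the D-axiom.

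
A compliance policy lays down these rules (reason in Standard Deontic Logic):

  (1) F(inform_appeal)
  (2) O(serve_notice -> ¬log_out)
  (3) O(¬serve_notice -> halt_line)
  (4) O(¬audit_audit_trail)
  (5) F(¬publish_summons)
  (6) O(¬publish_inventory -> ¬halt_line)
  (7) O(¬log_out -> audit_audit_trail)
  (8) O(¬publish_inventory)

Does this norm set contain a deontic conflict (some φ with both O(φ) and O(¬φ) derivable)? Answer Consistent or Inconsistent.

Premise 4 gives O(¬audit_audit_trail).
Premise 7, O(¬log_out -> audit_audit_trail), contraposes to O(¬audit_audit_trail -> log_out); with O(¬audit_audit_trail) we get O(log_out).
The contrapositive of premise 2 (O(serve_notice -> ¬log_out)) is O(log_out -> ¬serve_notice), and O(log_out) is already established, so O(¬serve_notice).
Applying K to premise 3 (O(¬serve_notice -> halt_line)) and O(¬serve_notice) yields O(halt_line).
Premise 6 is O(¬publish_inventory -> ¬halt_line); contrapositively O(halt_line -> publish_inventory). Since O(halt_line) holds, K gives O(publish_inventory).
But premise 8 directly asserts O(¬publish_inventory).
We now have both O(publish_inventory) and O(¬publish_inventory) — publish_inventory is simultaneously obligatory and forbidden, violating the D-axiom.

Inconsistent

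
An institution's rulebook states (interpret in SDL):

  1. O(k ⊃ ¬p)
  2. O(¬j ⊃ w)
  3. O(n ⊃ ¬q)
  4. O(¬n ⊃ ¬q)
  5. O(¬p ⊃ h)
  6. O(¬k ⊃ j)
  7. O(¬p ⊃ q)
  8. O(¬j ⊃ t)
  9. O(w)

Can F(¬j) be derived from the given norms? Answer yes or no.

Premises 3 and 4 cover both cases: O(n ⊃ ¬q) and O(¬n ⊃ ¬q). Since n ∨ ¬n is a tautology, O(¬q) follows.
Premise 7 is O(¬p ⊃ q); contrapositively O(¬q ⊃ p). Since O(¬q) holds, K gives O(p).
The contrapositive of premise 1 (O(k ⊃ ¬p)) is O(p ⊃ ¬k), and O(p) is already established, so O(¬k).
Premise 6 is O(¬k ⊃ j); since O(¬k), deontic closure gives O(j).
Premises 2, 5, 8, 9 do not contribute to this derivation.
So O(j) holds, i.e. F(¬j). The claim follows.

Yes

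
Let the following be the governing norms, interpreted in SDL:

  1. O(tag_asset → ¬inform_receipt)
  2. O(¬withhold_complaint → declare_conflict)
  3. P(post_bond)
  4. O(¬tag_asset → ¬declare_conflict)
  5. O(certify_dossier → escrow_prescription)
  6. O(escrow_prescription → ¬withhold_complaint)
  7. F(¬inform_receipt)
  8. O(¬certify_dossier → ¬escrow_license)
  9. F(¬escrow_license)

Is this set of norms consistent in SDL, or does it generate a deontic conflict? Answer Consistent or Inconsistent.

Premise 9, F(¬escrow_license), is equivalent to O(escrow_license).
Premise 8, O(¬certify_dossier → ¬escrow_license), contraposes to O(escrow_license → certify_dossier); with O(escrow_license) we get O(certify_dossier).
Applying K to premise 5 (O(certify_dossier → escrow_prescription)) and O(certify_dossier) yields O(escrow_prescription).
Premise 6 is O(escrow_prescription → ¬withhold_complaint); since O(escrow_prescription), deontic closure gives O(¬withhold_complaint).
With premise 2, O(¬withhold_complaint → declare_conflict), the K-axiom yields O(declare_conflict).
The contrapositive of premise 4 (O(¬tag_asset → ¬declare_conflict)) is O(declare_conflict → tag_asset), and O(declare_conflict) is already established, so O(tag_asset).
Applying K to premise 1 (O(tag_asset → ¬inform_receipt)) and O(tag_asset) yields O(¬inform_receipt).
But premise 7, F(¬inform_receipt), means O(inform_receipt).
We now have both O(¬inform_receipt) and O(inform_receipt) — inform_receipt is simultaneously obligatory and forbidden, violating the D-axiom.

Inconsistent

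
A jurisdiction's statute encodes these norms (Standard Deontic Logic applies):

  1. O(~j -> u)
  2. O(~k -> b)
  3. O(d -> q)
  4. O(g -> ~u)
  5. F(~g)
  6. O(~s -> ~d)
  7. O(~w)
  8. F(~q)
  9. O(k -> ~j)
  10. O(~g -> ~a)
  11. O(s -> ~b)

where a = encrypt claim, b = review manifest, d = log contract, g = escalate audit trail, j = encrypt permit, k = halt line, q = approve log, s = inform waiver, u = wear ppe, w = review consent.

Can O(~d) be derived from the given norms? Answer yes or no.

Yes

F(~g) at premise 5 means O(g).
Premise 4 is O(g -> ~u); since O(g), deontic closure gives O(~u).
Premise 1 is O(~j -> u); contrapositively O(~u -> j). Since O(~u) holds, K gives O(j).
The contrapositive of premise 9 (O(k -> ~j)) is O(j -> ~k), and O(j) is already established, so O(~k).
From O(~k) and premise 2, O(~k -> b), we obtain O(b).
The contrapositive of premise 11 (O(s -> ~b)) is O(b -> ~s), and O(b) is already established, so O(~s).
Applying K to premise 6 (O(~s -> ~d)) and O(~s) yields O(~d).
Premises 3, 7, 8, 10 do not contribute to this derivation.
So O(~d) follows.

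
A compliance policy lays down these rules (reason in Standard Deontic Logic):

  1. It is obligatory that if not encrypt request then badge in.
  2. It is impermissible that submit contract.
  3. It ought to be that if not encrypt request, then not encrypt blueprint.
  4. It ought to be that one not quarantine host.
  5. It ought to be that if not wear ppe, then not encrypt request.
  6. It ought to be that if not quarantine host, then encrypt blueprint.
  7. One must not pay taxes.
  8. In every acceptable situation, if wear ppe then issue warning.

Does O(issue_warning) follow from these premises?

Premise 4 states O(¬quarantine_host) outright.
With premise 6, O(¬quarantine_host → encrypt_blueprint), the K-axiom yields O(encrypt_blueprint).
Premise 3 is O(¬encrypt_request → ¬encrypt_blueprint); contrapositively O(encrypt_blueprint → encrypt_request). Since O(encrypt_blueprint) holds, K gives O(encrypt_request).
Premise 5 is O(¬wear_ppe → ¬encrypt_request); contrapositively O(encrypt_request → wear_ppe). Since O(encrypt_request) holds, K gives O(wear_ppe).
Applying K to premise 8 (O(wear_ppe → issue_warning)) and O(wear_ppe) yields O(issue_warning).
Premises 1, 2, 7 do not contribute to this derivation.
So O(issue_warning) follows.

Yes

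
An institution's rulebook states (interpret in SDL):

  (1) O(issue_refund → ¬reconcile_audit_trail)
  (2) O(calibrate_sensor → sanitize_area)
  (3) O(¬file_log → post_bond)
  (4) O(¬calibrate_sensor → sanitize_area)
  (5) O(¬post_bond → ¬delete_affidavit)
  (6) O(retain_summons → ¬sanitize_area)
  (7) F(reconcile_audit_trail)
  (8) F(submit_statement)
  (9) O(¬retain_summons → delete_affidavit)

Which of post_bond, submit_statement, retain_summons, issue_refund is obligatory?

Premises 2 and 4 cover both cases: O(calibrate_sensor → sanitize_area) and O(¬calibrate_sensor → sanitize_area). Since calibrate_sensor ∨ ¬calibrate_sensor is a tautology, O(sanitize_area) follows.
The contrapositive of premise 6 (O(retain_summons → ¬sanitize_area)) is O(sanitize_area → ¬retain_summons), and O(sanitize_area) is already established, so O(¬retain_summons).
Applying K to premise 9 (O(¬retain_summons → delete_affidavit)) and O(¬retain_summons) yields O(delete_affidavit).
Premise 5, O(¬post_bond → ¬delete_affidavit), contraposes to O(delete_affidavit → post_bond); with O(delete_affidavit) we get O(post_bond).
So O(post_bond) holds — post_bond is obligatory. None of the other listed options is made obligatory by any chain of premises.

post_bond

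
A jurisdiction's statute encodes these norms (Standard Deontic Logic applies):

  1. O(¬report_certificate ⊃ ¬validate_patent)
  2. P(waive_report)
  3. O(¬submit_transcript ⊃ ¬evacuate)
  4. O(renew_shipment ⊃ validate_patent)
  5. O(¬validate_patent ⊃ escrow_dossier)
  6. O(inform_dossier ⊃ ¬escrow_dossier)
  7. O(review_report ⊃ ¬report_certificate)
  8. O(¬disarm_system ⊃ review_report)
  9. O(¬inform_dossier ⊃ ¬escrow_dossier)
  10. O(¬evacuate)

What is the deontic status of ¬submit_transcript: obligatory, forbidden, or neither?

Premise 3 is O(¬submit_transcript ⊃ ¬evacuate); even if O(¬evacuate) held, inferring O(¬submit_transcript) would be affirming the consequent — invalid.
No premise or chain of K-axiom applications forces O(¬submit_transcript), and none forces O(submit_transcript). So ¬submit_transcript is neither obligatory nor forbidden under these norms.

Neither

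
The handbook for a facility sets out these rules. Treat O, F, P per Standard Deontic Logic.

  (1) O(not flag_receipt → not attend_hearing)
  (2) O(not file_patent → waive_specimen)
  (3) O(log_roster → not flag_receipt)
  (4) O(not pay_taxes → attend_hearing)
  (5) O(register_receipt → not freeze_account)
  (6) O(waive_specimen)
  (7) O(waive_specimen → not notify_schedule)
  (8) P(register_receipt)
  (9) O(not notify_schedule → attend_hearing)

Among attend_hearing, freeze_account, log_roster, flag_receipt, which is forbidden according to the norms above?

log_roster

From premise 6 we have O(waive_specimen).
Premise 7 is O(waive_specimen → not notify_schedule); since O(waive_specimen), deontic closure gives O(not notify_schedule).
From O(not notify_schedule) and premise 9, O(not notify_schedule → attend_hearing), we obtain O(attend_hearing).
Premise 1, O(not flag_receipt → not attend_hearing), contraposes to O(attend_hearing → flag_receipt); with O(attend_hearing) we get O(flag_receipt).
Premise 3 is O(log_roster → not flag_receipt); contrapositively O(flag_receipt → not log_roster). Since O(flag_receipt) holds, K gives O(not log_roster).
So O(not log_roster) holds, i.e. log_roster is forbidden. None of the other listed options is forbidden under the premises.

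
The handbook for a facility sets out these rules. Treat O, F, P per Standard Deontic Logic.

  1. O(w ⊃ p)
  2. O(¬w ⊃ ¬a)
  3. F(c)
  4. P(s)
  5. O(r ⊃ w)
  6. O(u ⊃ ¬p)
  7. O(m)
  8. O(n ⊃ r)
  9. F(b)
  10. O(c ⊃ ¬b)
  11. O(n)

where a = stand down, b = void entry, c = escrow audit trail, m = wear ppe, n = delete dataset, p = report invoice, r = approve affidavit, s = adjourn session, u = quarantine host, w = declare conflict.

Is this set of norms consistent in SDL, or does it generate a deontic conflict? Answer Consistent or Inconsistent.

Premise 10 is O(c ⊃ ¬b); even if O(¬b) held, inferring O(c) would be affirming the consequent — invalid.
So O(c) is not derivable, and the apparent clash with O(¬c) does not arise.
A world satisfying every obligation exists (e.g. a=false, b=false, c=false, m=true, n=true, p=true, r=true, s=false, u=false, w=true); no atom is both obligatory and forbidden, so the set is consistent.

Consistent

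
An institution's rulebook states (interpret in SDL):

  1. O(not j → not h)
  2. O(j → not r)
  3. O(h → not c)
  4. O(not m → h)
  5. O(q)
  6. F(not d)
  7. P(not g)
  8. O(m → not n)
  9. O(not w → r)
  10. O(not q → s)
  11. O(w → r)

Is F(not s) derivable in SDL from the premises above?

No

Premise 10 is O(not q → s), but O(not q) is not derivable from the premises, so it does not yield O(s).
No other premise forces O(s). An ideal world satisfying every premise can still have not s true, so F(not s) is not derivable.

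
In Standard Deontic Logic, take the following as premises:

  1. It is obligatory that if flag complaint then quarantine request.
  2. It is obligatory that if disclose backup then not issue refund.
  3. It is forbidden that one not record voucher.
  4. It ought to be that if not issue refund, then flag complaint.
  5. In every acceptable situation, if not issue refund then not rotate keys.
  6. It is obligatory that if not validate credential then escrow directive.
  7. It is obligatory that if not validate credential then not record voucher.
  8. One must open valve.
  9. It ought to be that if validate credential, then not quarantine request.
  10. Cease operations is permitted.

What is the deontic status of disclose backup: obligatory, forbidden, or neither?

Premise 3 is F(¬record_voucher), i.e. O(record_voucher).
The contrapositive of premise 7 (O(¬validate_credential → ¬record_voucher)) is O(record_voucher → validate_credential), and O(record_voucher) is already established, so O(validate_credential).
With premise 9, O(validate_credential → ¬quarantine_request), the K-axiom yields O(¬quarantine_request).
Premise 1 is O(flag_complaint → quarantine_request); contrapositively O(¬quarantine_request → ¬flag_complaint). Since O(¬quarantine_request) holds, K gives O(¬flag_complaint).
The contrapositive of premise 4 (O(¬issue_refund → flag_complaint)) is O(¬flag_complaint → issue_refund), and O(¬flag_complaint) is already established, so O(issue_refund).
Premise 2 is O(disclose_backup → ¬issue_refund); contrapositively O(issue_refund → ¬disclose_backup). Since O(issue_refund) holds, K gives O(¬disclose_backup).
Premises 5, 6, 8, 10 do not contribute to this derivation.
Thus O(¬disclose_backup), which is F(disclose_backup): disclose_backup is forbidden.

Forbidden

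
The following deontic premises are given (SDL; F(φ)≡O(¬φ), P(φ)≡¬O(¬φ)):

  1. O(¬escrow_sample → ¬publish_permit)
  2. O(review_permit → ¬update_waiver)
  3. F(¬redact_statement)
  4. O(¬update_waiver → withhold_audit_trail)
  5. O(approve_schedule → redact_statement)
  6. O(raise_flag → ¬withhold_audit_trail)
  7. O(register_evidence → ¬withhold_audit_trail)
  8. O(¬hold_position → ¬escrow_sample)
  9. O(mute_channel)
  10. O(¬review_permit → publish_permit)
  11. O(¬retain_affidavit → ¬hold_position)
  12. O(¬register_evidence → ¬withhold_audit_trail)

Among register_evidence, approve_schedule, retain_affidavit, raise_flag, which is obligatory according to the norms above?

retain_affidavit

Premises 12 and 7 cover both cases: O(¬register_evidence → ¬withhold_audit_trail) and O(register_evidence → ¬withhold_audit_trail). Since ¬register_evidence ∨ register_evidence is a tautology, O(¬withhold_audit_trail) follows.
The contrapositive of premise 4 (O(¬update_waiver → withhold_audit_trail)) is O(¬withhold_audit_trail → update_waiver), and O(¬withhold_audit_trail) is already established, so O(update_waiver).
Premise 2, O(review_permit → ¬update_waiver), contraposes to O(update_waiver → ¬review_permit); with O(update_waiver) we get O(¬review_permit).
With premise 10, O(¬review_permit → publish_permit), the K-axiom yields O(publish_permit).
The contrapositive of premise 1 (O(¬escrow_sample → ¬publish_permit)) is O(publish_permit → escrow_sample), and O(publish_permit) is already established, so O(escrow_sample).
The contrapositive of premise 8 (O(¬hold_position → ¬escrow_sample)) is O(escrow_sample → hold_position), and O(escrow_sample) is already established, so O(hold_position).
Premise 11 is O(¬retain_affidavit → ¬hold_position); contrapositively O(hold_position → retain_affidavit). Since O(hold_position) holds, K gives O(retain_affidavit).
So O(retain_affidavit) holds — retain_affidavit is obligatory. None of the other listed options is made obligatory by any chain of premises.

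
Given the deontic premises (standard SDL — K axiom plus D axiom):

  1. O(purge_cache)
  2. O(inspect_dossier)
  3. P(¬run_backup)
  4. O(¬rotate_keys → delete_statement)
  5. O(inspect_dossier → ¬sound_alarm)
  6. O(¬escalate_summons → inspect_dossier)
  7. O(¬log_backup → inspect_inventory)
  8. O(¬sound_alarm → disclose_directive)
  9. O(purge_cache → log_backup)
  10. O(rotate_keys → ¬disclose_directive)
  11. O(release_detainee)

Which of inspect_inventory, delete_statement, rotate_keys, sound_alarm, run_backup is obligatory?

Premise 2 gives O(inspect_dossier).
From O(inspect_dossier) and premise 5, O(inspect_dossier → ¬sound_alarm), we obtain O(¬sound_alarm).
With premise 8, O(¬sound_alarm → disclose_directive), the K-axiom yields O(disclose_directive).
The contrapositive of premise 10 (O(rotate_keys → ¬disclose_directive)) is O(disclose_directive → ¬rotate_keys), and O(disclose_directive) is already established, so O(¬rotate_keys).
Premise 4 is O(¬rotate_keys → delete_statement); since O(¬rotate_keys), deontic closure gives O(delete_statement).
So O(delete_statement) holds — delete_statement is obligatory. None of the other listed options is made obligatory by any chain of premises.

delete_statement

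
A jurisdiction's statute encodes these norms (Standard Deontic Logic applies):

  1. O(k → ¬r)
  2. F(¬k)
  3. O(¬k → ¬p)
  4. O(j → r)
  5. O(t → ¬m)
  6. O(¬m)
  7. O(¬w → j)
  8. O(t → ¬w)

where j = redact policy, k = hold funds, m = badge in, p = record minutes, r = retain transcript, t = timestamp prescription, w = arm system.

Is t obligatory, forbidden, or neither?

Premise 2, F(¬k), is equivalent to O(k).
Premise 1 is O(k → ¬r); since O(k), deontic closure gives O(¬r).
Premise 4, O(j → r), contraposes to O(¬r → ¬j); with O(¬r) we get O(¬j).
The contrapositive of premise 7 (O(¬w → j)) is O(¬j → w), and O(¬j) is already established, so O(w).
Premise 8, O(t → ¬w), contraposes to O(w → ¬t); with O(w) we get O(¬t).
Premises 3, 5, 6 do not contribute to this derivation.
Thus O(¬t), which is F(t): t is forbidden.

Forbidden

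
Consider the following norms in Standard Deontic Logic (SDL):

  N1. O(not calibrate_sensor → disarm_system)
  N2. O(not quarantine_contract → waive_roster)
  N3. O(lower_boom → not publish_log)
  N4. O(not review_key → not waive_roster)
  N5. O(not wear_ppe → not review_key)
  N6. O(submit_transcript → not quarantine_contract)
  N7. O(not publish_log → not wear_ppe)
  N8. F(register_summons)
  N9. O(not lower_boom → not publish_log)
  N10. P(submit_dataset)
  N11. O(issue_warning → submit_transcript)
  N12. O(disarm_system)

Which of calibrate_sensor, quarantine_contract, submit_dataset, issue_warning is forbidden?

issue_warning

By case analysis on not lower_boom: premise 9 gives O(not lower_boom → not publish_log) and premise 3 gives O(lower_boom → not publish_log), so O(not publish_log) either way.
Applying K to premise 7 (O(not publish_log → not wear_ppe)) and O(not publish_log) yields O(not wear_ppe).
From O(not wear_ppe) and premise 5, O(not wear_ppe → not review_key), we obtain O(not review_key).
From O(not review_key) and premise 4, O(not review_key → not waive_roster), we obtain O(not waive_roster).
Premise 2 is O(not quarantine_contract → waive_roster); contrapositively O(not waive_roster → quarantine_contract). Since O(not waive_roster) holds, K gives O(quarantine_contract).
Premise 6, O(submit_transcript → not quarantine_contract), contraposes to O(quarantine_contract → not submit_transcript); with O(quarantine_contract) we get O(not submit_transcript).
The contrapositive of premise 11 (O(issue_warning → submit_transcript)) is O(not submit_transcript → not issue_warning), and O(not submit_transcript) is already established, so O(not issue_warning).
So O(not issue_warning) holds, i.e. issue_warning is forbidden. None of the other listed options is forbidden under the premises.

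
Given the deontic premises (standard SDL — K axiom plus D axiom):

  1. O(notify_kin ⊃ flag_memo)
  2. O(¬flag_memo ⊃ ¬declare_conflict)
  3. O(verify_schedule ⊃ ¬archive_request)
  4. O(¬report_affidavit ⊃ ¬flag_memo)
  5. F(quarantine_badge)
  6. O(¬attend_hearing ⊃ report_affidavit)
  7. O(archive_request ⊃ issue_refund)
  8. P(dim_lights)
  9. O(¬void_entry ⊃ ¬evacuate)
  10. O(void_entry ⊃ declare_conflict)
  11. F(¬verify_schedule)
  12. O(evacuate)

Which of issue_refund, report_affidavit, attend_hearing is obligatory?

report_affidavit

From premise 12 we have O(evacuate).
Premise 9 is O(¬void_entry ⊃ ¬evacuate); contrapositively O(evacuate ⊃ void_entry). Since O(evacuate) holds, K gives O(void_entry).
With premise 10, O(void_entry ⊃ declare_conflict), the K-axiom yields O(declare_conflict).
Premise 2, O(¬flag_memo ⊃ ¬declare_conflict), contraposes to O(declare_conflict ⊃ flag_memo); with O(declare_conflict) we get O(flag_memo).
Premise 4, O(¬report_affidavit ⊃ ¬flag_memo), contraposes to O(flag_memo ⊃ report_affidavit); with O(flag_memo) we get O(report_affidavit).
So O(report_affidavit) holds — report_affidavit is obligatory. None of the other listed options is made obligatory by any chain of premises.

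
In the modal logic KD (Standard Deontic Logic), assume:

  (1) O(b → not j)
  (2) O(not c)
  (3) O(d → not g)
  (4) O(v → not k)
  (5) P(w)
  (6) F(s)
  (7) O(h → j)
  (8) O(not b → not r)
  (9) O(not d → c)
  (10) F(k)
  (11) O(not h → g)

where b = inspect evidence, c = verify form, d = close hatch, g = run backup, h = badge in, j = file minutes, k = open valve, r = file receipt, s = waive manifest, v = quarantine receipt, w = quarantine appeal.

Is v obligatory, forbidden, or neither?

Premise 4 is O(v → not k); even if O(not k) held, inferring O(v) would be affirming the consequent — invalid.
No premise or chain of K-axiom applications forces O(v), and none forces O(not v). So v is neither obligatory nor forbidden under these norms.

Neither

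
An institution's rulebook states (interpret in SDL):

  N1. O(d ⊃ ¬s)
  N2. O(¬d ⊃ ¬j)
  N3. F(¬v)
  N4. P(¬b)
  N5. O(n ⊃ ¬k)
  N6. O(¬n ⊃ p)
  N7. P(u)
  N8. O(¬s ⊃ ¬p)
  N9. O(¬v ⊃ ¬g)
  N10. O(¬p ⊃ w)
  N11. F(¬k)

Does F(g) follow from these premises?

Premise 9 is O(¬v ⊃ ¬g), but O(¬v) is not derivable from the premises, so it does not yield O(¬g).
No other premise forces O(¬g). An ideal world satisfying every premise can still have g true, so F(g) is not derivable.

No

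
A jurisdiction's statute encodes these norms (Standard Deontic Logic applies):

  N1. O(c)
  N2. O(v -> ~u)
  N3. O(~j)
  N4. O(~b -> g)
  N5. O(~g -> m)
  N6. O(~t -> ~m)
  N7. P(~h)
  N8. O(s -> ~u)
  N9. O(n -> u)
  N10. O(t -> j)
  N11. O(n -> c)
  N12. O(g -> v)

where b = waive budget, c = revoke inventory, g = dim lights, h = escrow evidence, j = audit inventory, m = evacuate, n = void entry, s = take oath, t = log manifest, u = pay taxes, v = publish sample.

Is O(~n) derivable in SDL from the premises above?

Yes

Premise 3 states O(~j) outright.
Premise 10, O(t -> j), contraposes to O(~j -> ~t); with O(~j) we get O(~t).
Premise 6 is O(~t -> ~m); since O(~t), deontic closure gives O(~m).
The contrapositive of premise 5 (O(~g -> m)) is O(~m -> g), and O(~m) is already established, so O(g).
Applying K to premise 12 (O(g -> v)) and O(g) yields O(v).
With premise 2, O(v -> ~u), the K-axiom yields O(~u).
Premise 9 is O(n -> u); contrapositively O(~u -> ~n). Since O(~u) holds, K gives O(~n).
Premises 1, 4, 7, 8, 11 do not contribute to this derivation.
So O(~n) follows.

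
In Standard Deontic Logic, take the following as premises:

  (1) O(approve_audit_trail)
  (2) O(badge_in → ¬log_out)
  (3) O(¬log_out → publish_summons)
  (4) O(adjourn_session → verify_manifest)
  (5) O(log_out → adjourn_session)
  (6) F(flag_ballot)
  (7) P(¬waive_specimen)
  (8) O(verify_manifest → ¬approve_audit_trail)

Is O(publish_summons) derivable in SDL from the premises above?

From premise 1 we have O(approve_audit_trail).
Premise 8, O(verify_manifest → ¬approve_audit_trail), contraposes to O(approve_audit_trail → ¬verify_manifest); with O(approve_audit_trail) we get O(¬verify_manifest).
Premise 4 is O(adjourn_session → verify_manifest); contrapositively O(¬verify_manifest → ¬adjourn_session). Since O(¬verify_manifest) holds, K gives O(¬adjourn_session).
Premise 5, O(log_out → adjourn_session), contraposes to O(¬adjourn_session → ¬log_out); with O(¬adjourn_session) we get O(¬log_out).
From O(¬log_out) and premise 3, O(¬log_out → publish_summons), we obtain O(publish_summons).
Premises 2, 6, 7 do not contribute to this derivation.
So O(publish_summons) follows.

Yes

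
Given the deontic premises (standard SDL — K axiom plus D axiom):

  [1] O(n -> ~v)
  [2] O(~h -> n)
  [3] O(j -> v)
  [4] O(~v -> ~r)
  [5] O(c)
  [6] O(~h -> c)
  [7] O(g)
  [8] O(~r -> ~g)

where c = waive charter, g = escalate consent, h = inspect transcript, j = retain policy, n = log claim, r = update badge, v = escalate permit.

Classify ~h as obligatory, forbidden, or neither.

Premise 7 states O(g) outright.
The contrapositive of premise 8 (O(~r -> ~g)) is O(g -> r), and O(g) is already established, so O(r).
The contrapositive of premise 4 (O(~v -> ~r)) is O(r -> v), and O(r) is already established, so O(v).
Premise 1 is O(n -> ~v); contrapositively O(v -> ~n). Since O(v) holds, K gives O(~n).
Premise 2, O(~h -> n), contraposes to O(~n -> h); with O(~n) we get O(h).
Premises 3, 5, 6 do not contribute to this derivation.
Thus O(h), which is F(~h): ~h is forbidden.

Forbidden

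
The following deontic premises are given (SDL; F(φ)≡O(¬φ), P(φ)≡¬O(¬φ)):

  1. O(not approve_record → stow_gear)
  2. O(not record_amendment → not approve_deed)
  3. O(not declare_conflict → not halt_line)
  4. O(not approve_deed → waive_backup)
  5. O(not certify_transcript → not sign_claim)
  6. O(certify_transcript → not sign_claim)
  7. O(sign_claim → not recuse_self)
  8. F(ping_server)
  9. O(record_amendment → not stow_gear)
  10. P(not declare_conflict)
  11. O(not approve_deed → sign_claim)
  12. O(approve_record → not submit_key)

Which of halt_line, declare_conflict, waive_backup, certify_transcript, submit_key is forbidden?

submit_key

Premises 6 and 5 are O(certify_transcript → not sign_claim) and O(not certify_transcript → not sign_claim); every ideal world satisfies certify_transcript or not certify_transcript, so in either case not sign_claim holds — hence O(not sign_claim).
The contrapositive of premise 11 (O(not approve_deed → sign_claim)) is O(not sign_claim → approve_deed), and O(not sign_claim) is already established, so O(approve_deed).
Premise 2, O(not record_amendment → not approve_deed), contraposes to O(approve_deed → record_amendment); with O(approve_deed) we get O(record_amendment).
From O(record_amendment) and premise 9, O(record_amendment → not stow_gear), we obtain O(not stow_gear).
Premise 1 is O(not approve_record → stow_gear); contrapositively O(not stow_gear → approve_record). Since O(not stow_gear) holds, K gives O(approve_record).
Premise 12 is O(approve_record → not submit_key); since O(approve_record), deontic closure gives O(not submit_key).
So O(not submit_key) holds, i.e. submit_key is forbidden. None of the other listed options is forbidden under the premises.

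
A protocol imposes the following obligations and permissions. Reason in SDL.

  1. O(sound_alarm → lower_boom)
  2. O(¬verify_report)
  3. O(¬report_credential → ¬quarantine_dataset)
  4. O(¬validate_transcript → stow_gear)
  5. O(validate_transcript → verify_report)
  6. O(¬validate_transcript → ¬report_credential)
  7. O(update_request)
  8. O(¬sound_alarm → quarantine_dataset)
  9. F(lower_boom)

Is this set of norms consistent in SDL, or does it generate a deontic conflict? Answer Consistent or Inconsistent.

Premise 9, F(lower_boom), is equivalent to O(¬lower_boom).
Premise 1 is O(sound_alarm → lower_boom); contrapositively O(¬lower_boom → ¬sound_alarm). Since O(¬lower_boom) holds, K gives O(¬sound_alarm).
From O(¬sound_alarm) and premise 8, O(¬sound_alarm → quarantine_dataset), we obtain O(quarantine_dataset).
Premise 3 is O(¬report_credential → ¬quarantine_dataset); contrapositively O(quarantine_dataset → report_credential). Since O(quarantine_dataset) holds, K gives O(report_credential).
The contrapositive of premise 6 (O(¬validate_transcript → ¬report_credential)) is O(report_credential → validate_transcript), and O(report_credential) is already established, so O(validate_transcript).
With premise 5, O(validate_transcript → verify_report), the K-axiom yields O(verify_report).
Yet premise 2 states O(¬verify_report).
We now have both O(verify_report) and O(¬verify_report) — verify_report is simultaneously obligatory and forbidden, violating the D-axiom.

Inconsistent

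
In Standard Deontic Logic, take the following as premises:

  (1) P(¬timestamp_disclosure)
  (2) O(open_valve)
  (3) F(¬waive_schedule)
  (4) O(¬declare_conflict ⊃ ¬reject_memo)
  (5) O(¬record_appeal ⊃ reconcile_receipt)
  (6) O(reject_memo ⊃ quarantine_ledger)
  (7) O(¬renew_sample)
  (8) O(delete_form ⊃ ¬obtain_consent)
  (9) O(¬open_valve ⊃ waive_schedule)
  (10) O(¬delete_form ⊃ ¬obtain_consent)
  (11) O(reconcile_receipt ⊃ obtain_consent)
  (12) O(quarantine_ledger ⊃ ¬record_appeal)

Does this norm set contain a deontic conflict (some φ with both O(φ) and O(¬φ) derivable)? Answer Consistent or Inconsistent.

Consistent

Premise 9 is O(¬open_valve ⊃ waive_schedule); even if O(waive_schedule) held, inferring O(¬open_valve) would be affirming the consequent — invalid.
So O(¬open_valve) is not derivable, and the apparent clash with O(open_valve) does not arise.
A world satisfying every obligation exists (e.g. declare_conflict=false, delete_form=false, obtain_consent=false, open_valve=true, quarantine_ledger=false, reconcile_receipt=false, record_appeal=true, reject_memo=false, renew_sample=false, timestamp_disclosure=false, waive_schedule=true); no atom is both obligatory and forbidden, so the set is consistent.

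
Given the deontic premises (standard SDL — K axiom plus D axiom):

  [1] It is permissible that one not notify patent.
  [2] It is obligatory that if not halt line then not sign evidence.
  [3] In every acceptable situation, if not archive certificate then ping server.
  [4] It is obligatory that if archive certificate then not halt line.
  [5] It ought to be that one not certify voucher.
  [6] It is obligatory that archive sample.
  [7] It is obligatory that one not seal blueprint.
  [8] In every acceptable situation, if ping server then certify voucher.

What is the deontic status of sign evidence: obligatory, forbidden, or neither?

Forbidden

From premise 5 we have O(¬certify_voucher).
Premise 8 is O(ping_server → certify_voucher); contrapositively O(¬certify_voucher → ¬ping_server). Since O(¬certify_voucher) holds, K gives O(¬ping_server).
The contrapositive of premise 3 (O(¬archive_certificate → ping_server)) is O(¬ping_server → archive_certificate), and O(¬ping_server) is already established, so O(archive_certificate).
Applying K to premise 4 (O(archive_certificate → ¬halt_line)) and O(archive_certificate) yields O(¬halt_line).
Applying K to premise 2 (O(¬halt_line → ¬sign_evidence)) and O(¬halt_line) yields O(¬sign_evidence).
Premises 1, 6, 7 do not contribute to this derivation.
Thus O(¬sign_evidence), which is F(sign_evidence): sign_evidence is forbidden.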